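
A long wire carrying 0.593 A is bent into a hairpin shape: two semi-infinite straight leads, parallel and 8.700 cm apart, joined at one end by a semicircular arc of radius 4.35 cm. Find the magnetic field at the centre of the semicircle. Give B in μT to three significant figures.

B ≈ 7.01 μT

The semicircular arc contributes B_arc = μ₀I·π/(4πR) = μ₀I/(4R) = 4.28×10⁻⁶ T.
Each semi-infinite lead is at perpendicular distance R = 0.0435 m from the centre, with the perpendicular foot at its near end, so it contributes μ₀I/(4πR); both point the same way, together 2.73×10⁻⁶ T.
Arc and leads all point the same direction: B = 4.28×10⁻⁶ + 2.73×10⁻⁶ = 7.01×10⁻⁶ T.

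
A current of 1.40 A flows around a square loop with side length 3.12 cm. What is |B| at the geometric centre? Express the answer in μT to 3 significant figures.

B ≈ 50.8 μT

Each side is a finite straight segment at perpendicular distance d = a/(2 tan(π/4)) = 0.0156 m from the centre, with end-angles ±π/4.
One side contributes B₁ = (μ₀I/4πd)·2 sin(π/4) = 1.27×10⁻⁵ T.
All 4 sides add in the same direction: B = 4 × 1.27×10⁻⁵ = 5.08×10⁻⁵ T.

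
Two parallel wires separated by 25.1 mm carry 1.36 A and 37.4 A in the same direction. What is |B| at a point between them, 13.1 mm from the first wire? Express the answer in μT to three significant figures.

Each long wire gives B = μ₀I/(2πd). Distances are d₁ = 0.0131 m and d₂ = 0.012 m.
B₁ = 2.08×10⁻⁵ T, B₂ = 6.23×10⁻⁴ T.
Between parallel currents the two contributions point in opposite directions, so they subtract. B = |B₁ − B₂| = |2.08×10⁻⁵ − 6.23×10⁻⁴| = 6.03×10⁻⁴ T.

B ≈ 603 μT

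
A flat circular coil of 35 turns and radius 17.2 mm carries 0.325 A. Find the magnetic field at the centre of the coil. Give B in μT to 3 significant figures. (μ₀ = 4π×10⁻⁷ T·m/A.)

For an N-turn flat coil, B = Nμ₀I/(2R) with R = 0.0172 m.
B = 35 × 1.19×10⁻⁵ T = 4.16×10⁻⁴ T.

B ≈ 416 μT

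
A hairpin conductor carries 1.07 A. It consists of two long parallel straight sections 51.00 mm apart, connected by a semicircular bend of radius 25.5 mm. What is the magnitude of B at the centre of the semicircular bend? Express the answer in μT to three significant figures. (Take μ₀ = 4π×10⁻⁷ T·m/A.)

B ≈ 21.6 μT

The semicircular arc contributes B_arc = μ₀I·π/(4πR) = μ₀I/(4R) = 1.32×10⁻⁵ T.
Each semi-infinite lead is at perpendicular distance R = 0.0255 m from the centre, with the perpendicular foot at its near end, so it contributes μ₀I/(4πR); both point the same way, together 8.39×10⁻⁶ T.
Arc and leads all point the same direction: B = 1.32×10⁻⁵ + 8.39×10⁻⁶ = 2.16×10⁻⁵ T.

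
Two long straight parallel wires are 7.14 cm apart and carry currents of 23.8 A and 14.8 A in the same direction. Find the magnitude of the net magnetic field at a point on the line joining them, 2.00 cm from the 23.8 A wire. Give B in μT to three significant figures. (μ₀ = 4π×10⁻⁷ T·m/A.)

Each long wire gives B = μ₀I/(2πd). Distances are d₁ = 0.02 m and d₂ = 0.0514 m.
B₁ = 2.38×10⁻⁴ T, B₂ = 5.76×10⁻⁵ T.
Between parallel currents the two contributions point in opposite directions, so they subtract. B = |B₁ − B₂| = |2.38×10⁻⁴ − 5.76×10⁻⁵| = 1.80×10⁻⁴ T.

B ≈ 180 μT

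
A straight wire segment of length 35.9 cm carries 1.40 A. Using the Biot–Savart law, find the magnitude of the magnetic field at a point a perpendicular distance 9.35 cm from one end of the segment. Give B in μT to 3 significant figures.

For a finite straight segment, B = (μ₀I/4πd)(sinθ₁ + sinθ₂), where θ₁, θ₂ are the angles from the perpendicular to each end.
The perpendicular foot is at one end, so the two end-offsets along the wire are 0 and L = 0.359 m.
sinθ₁ = 0/√(0²+0.0935²) = 0.0000; sinθ₂ = 0.359/√(0.359²+0.0935²) = 0.9677.
B = (4π×10⁻⁷ × 1.40) / (4π × 0.0935) × (0.0000 + 0.9677) = 1.45×10⁻⁶ T.

B ≈ 1.45 μT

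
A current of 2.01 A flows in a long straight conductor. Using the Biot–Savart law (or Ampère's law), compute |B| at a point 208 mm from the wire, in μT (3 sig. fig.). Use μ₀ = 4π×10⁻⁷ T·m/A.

For an infinitely long straight wire, B = μ₀I/(2πd).
B = (4π×10⁻⁷ × 2.01) / (2π × 0.208) = 1.93×10⁻⁶ T.

B ≈ 1.93 μT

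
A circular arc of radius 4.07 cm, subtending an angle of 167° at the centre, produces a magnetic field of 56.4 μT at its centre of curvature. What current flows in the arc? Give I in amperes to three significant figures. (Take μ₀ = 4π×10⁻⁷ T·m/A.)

For a circular arc, B = μ₀Iφ/(4πR) with φ in radians; here φ = 2.915 rad.
So I = 4πRB/(μ₀φ) = 4π × 0.0407 × 5.64×10⁻⁵ / (4π×10⁻⁷ × 2.915) = 7.88 A.

I ≈ 7.88 A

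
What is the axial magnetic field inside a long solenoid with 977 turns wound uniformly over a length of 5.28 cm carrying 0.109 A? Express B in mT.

Inside a long solenoid, B = μ₀nI with n = 1.850×10⁴ turns/m.
B = 4π×10⁻⁷ × 1.850×10⁴ × 0.109 = 2.53×10⁻³ T.

B ≈ 2.53 mT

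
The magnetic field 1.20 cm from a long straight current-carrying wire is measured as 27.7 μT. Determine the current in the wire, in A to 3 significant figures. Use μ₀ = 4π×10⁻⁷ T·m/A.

For a long straight wire B = μ₀I/(2πd), so I = 2πdB/μ₀.
I = 2π × 0.012 × 2.77×10⁻⁵ / (4π×10⁻⁷) = 1.66 A.

I ≈ 1.66 A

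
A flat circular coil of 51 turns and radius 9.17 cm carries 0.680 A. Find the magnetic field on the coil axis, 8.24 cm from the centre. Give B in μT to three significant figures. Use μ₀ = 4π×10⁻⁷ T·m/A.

B ≈ 97.8 μT

For an N-turn flat coil, B = Nμ₀IR²/[2(R²+z²)^(3/2)] with R = 0.0917 m, z = 0.0824 m.
B = 51 × 1.92×10⁻⁶ T = 9.78×10⁻⁵ T.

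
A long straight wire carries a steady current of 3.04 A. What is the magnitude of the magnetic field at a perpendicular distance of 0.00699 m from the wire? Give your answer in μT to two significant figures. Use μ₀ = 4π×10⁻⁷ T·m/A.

B ≈ 87 μT

For an infinitely long straight wire, B = μ₀I/(2πd).
B = (4π×10⁻⁷ × 3.04) / (2π × 0.00699) = 8.70×10⁻⁵ T.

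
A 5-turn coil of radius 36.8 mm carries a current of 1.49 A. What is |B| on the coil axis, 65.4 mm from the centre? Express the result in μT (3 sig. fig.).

B ≈ 15.0 μT

For an N-turn flat coil, B = Nμ₀IR²/[2(R²+z²)^(3/2)] with R = 0.0368 m, z = 0.0654 m.
B = 5 × 3.00×10⁻⁶ T = 1.50×10⁻⁵ T.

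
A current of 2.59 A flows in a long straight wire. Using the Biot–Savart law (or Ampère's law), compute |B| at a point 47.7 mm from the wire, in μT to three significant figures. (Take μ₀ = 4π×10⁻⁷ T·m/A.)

B ≈ 10.9 μT

For an infinitely long straight wire, B = μ₀I/(2πd).
B = (4π×10⁻⁷ × 2.59) / (2π × 0.0477) = 1.09×10⁻⁵ T.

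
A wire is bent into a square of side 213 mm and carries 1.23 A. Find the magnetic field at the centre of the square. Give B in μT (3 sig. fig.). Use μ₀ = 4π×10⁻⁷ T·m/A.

B ≈ 6.53 μT

Each side is a finite straight segment at perpendicular distance d = a/(2 tan(π/4)) = 0.1065 m from the centre, with end-angles ±π/4.
One side contributes B₁ = (μ₀I/4πd)·2 sin(π/4) = 1.63×10⁻⁶ T.
All 4 sides add in the same direction: B = 4 × 1.63×10⁻⁶ = 6.53×10⁻⁶ T.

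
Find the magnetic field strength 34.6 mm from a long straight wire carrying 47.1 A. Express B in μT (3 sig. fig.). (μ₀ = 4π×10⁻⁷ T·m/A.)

For an infinitely long straight wire, B = μ₀I/(2πd).
B = (4π×10⁻⁷ × 47.1) / (2π × 0.0346) = 2.72×10⁻⁴ T.

B ≈ 272 μT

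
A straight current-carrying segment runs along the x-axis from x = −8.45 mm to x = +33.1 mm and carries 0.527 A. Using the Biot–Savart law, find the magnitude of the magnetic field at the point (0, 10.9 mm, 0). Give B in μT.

B ≈ 7.55 μT

For a finite straight segment, B = (μ₀I/4πd)(sinθ₁ + sinθ₂), where θ₁, θ₂ are the angles from the perpendicular to each end.
The perpendicular distance is d = 0.0109 m; the end-offsets along the wire are a = 0.00845 m and b = 0.0331 m.
sinθ₁ = 0.00845/√(0.00845²+0.0109²) = 0.6127; sinθ₂ = 0.0331/√(0.0331²+0.0109²) = 0.9498.
B = (4π×10⁻⁷ × 0.527) / (4π × 0.0109) × (0.6127 + 0.9498) = 7.55×10⁻⁶ T.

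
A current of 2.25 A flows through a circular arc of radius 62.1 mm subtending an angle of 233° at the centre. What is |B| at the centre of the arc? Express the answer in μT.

B ≈ 14.7 μT

The Biot–Savart field of a circular arc at its centre is B = μ₀Iφ/(4πR), with φ = 4.067 rad.
B = (4π×10⁻⁷ × 2.25 × 4.067) / (4π × 0.0621) = 1.47×10⁻⁵ T.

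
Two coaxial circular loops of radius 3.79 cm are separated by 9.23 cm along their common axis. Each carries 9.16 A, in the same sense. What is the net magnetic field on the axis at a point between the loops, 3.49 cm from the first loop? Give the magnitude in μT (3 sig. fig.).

Each loop contributes B = μ₀IR²/[2(R²+z²)^(3/2)] on the axis, with z measured from that loop.
Loop 1 (z = 0.0349 m): B₁ = 6.05×10⁻⁵ T. Loop 2 (z = 0.0574 m): B₂ = 2.54×10⁻⁵ T.
The fields add: B = B₁ + B₂ = 8.59×10⁻⁵ T.

B ≈ 85.9 μT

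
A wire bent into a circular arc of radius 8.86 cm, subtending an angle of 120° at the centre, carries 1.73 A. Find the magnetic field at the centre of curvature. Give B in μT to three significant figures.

B ≈ 4.09 μT

The Biot–Savart field of a circular arc at its centre is B = μ₀Iφ/(4πR), with φ = 2.094 rad.
B = (4π×10⁻⁷ × 1.73 × 2.094) / (4π × 0.0886) = 4.09×10⁻⁶ T.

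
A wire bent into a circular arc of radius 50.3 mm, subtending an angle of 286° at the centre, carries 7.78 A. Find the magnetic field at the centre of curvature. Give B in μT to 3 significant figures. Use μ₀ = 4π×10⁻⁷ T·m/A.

The Biot–Savart field of a circular arc at its centre is B = μ₀Iφ/(4πR), with φ = 4.992 rad.
B = (4π×10⁻⁷ × 7.78 × 4.992) / (4π × 0.0503) = 7.72×10⁻⁵ T.

B ≈ 77.2 μT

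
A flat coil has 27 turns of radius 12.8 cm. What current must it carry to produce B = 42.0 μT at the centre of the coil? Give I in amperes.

For an N-turn coil, B = Nμ₀I/(2R) with R = 0.128 m, so I = 2RB/(Nμ₀) = 2 × 0.128 × 4.20×10⁻⁵ / (27 × 4π×10⁻⁷) = 0.317 A.

I ≈ 0.317 A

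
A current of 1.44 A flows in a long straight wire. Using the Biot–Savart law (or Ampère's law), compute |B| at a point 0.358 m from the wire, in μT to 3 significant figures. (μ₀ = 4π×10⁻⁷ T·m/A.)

For an infinitely long straight wire, B = μ₀I/(2πd).
B = (4π×10⁻⁷ × 1.44) / (2π × 0.358) = 8.04×10⁻⁷ T.

B ≈ 0.804 μT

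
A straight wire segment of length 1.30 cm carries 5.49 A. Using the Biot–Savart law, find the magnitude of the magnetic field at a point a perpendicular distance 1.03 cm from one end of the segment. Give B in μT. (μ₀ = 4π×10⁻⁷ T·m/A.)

For a finite straight segment, B = (μ₀I/4πd)(sinθ₁ + sinθ₂), where θ₁, θ₂ are the angles from the perpendicular to each end.
The perpendicular foot is at one end, so the two end-offsets along the wire are 0 and L = 0.013 m.
sinθ₁ = 0/√(0²+0.0103²) = 0.0000; sinθ₂ = 0.013/√(0.013²+0.0103²) = 0.7838.
B = (4π×10⁻⁷ × 5.49) / (4π × 0.0103) × (0.0000 + 0.7838) = 4.18×10⁻⁵ T.

B ≈ 41.8 μT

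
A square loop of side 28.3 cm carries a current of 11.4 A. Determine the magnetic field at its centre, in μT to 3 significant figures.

Each side is a finite straight segment at perpendicular distance d = a/(2 tan(π/4)) = 0.1415 m from the centre, with end-angles ±π/4.
One side contributes B₁ = (μ₀I/4πd)·2 sin(π/4) = 1.14×10⁻⁵ T.
All 4 sides add in the same direction: B = 4 × 1.14×10⁻⁵ = 4.56×10⁻⁵ T.

B ≈ 45.6 μT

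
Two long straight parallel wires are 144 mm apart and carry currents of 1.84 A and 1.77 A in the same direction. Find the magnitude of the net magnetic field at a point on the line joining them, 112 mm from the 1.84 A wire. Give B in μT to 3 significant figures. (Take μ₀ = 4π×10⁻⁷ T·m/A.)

Each long wire gives B = μ₀I/(2πd). Distances are d₁ = 0.112 m and d₂ = 0.032 m.
B₁ = 3.29×10⁻⁶ T, B₂ = 1.11×10⁻⁵ T.
Between parallel currents the two contributions point in opposite directions, so they subtract. B = |B₁ − B₂| = |3.29×10⁻⁶ − 1.11×10⁻⁵| = 7.78×10⁻⁶ T.

B ≈ 7.78 μT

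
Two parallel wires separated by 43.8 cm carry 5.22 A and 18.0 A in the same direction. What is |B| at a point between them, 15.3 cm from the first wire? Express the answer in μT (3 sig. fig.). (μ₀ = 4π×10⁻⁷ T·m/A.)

Each long wire gives B = μ₀I/(2πd). Distances are d₁ = 0.153 m and d₂ = 0.285 m.
B₁ = 6.82×10⁻⁶ T, B₂ = 1.26×10⁻⁵ T.
Between parallel currents the two contributions point in opposite directions, so they subtract. B = |B₁ − B₂| = |6.82×10⁻⁶ − 1.26×10⁻⁵| = 5.81×10⁻⁶ T.

B ≈ 5.81 μT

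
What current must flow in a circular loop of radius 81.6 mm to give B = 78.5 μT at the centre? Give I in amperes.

I ≈ 10.2 A

At the centre of a circular loop B = μ₀I/(2R), so I = 2RB/μ₀.
With R = 0.0816 m, I = 2 × 0.0816 × 7.85×10⁻⁵ / (4π×10⁻⁷) = 10.2 A.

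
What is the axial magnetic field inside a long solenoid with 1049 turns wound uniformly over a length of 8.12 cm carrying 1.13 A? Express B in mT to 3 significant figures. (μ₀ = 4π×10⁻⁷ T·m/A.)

Inside a long solenoid, B = μ₀nI with n = 1.292×10⁴ turns/m.
B = 4π×10⁻⁷ × 1.292×10⁴ × 1.13 = 1.83×10⁻² T.

B ≈ 18.3 mT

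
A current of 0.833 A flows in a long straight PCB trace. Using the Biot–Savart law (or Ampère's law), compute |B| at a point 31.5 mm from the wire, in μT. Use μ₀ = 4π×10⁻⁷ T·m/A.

B ≈ 5.29 μT

For an infinitely long straight wire, B = μ₀I/(2πd).
B = (4π×10⁻⁷ × 0.833) / (2π × 0.0315) = 5.29×10⁻⁶ T.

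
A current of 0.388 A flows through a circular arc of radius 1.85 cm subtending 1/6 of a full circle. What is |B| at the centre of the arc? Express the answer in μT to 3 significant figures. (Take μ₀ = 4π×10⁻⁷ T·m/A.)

B ≈ 2.20 μT

The Biot–Savart field of a circular arc at its centre is B = μ₀Iφ/(4πR), with φ = 1.047 rad.
B = (4π×10⁻⁷ × 0.388 × 1.047) / (4π × 0.0185) = 2.20×10⁻⁶ T.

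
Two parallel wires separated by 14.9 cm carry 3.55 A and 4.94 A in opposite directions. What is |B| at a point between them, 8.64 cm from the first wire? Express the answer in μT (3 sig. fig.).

B ≈ 24.0 μT

Each long wire gives B = μ₀I/(2πd). Distances are d₁ = 0.0864 m and d₂ = 0.0626 m.
B₁ = 8.22×10⁻⁶ T, B₂ = 1.58×10⁻⁵ T.
Between antiparallel currents both contributions point the same way, so they add. B = B₁ + B₂ = 8.22×10⁻⁶ + 1.58×10⁻⁵ = 2.40×10⁻⁵ T.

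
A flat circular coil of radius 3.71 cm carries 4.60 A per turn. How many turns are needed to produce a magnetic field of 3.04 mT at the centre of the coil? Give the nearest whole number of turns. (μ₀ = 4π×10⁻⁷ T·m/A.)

N = 39

For an N-turn coil, B = Nμ₀I/(2R). A single turn gives B₁ = 7.79×10⁻⁵ T with R = 0.0371 m.
N = B/B₁ = 3.04×10⁻³ / 7.79×10⁻⁵ = 39.02.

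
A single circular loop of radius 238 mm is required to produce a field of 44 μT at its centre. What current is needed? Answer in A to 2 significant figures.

At the centre of a circular loop B = μ₀I/(2R), so I = 2RB/μ₀.
With R = 0.238 m, I = 2 × 0.238 × 4.40×10⁻⁵ / (4π×10⁻⁷) = 16.7 A.

I ≈ 17 A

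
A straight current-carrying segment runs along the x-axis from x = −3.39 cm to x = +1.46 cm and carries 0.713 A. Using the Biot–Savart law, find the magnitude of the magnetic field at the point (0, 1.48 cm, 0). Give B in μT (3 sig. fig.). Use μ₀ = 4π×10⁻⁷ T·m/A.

For a finite straight segment, B = (μ₀I/4πd)(sinθ₁ + sinθ₂), where θ₁, θ₂ are the angles from the perpendicular to each end.
The perpendicular distance is d = 0.0148 m; the end-offsets along the wire are a = 0.0339 m and b = 0.0146 m.
sinθ₁ = 0.0339/√(0.0339²+0.0148²) = 0.9165; sinθ₂ = 0.0146/√(0.0146²+0.0148²) = 0.7023.
B = (4π×10⁻⁷ × 0.713) / (4π × 0.0148) × (0.9165 + 0.7023) = 7.80×10⁻⁶ T.

B ≈ 7.80 μT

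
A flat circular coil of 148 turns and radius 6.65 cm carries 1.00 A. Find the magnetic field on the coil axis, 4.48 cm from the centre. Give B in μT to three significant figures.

For an N-turn flat coil, B = Nμ₀IR²/[2(R²+z²)^(3/2)] with R = 0.0665 m, z = 0.0448 m.
B = 148 × 5.39×10⁻⁶ T = 7.98×10⁻⁴ T.

B ≈ 798 μT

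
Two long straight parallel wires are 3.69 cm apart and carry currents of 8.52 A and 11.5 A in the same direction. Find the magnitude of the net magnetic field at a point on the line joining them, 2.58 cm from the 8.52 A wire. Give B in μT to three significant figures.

B ≈ 141 μT

Each long wire gives B = μ₀I/(2πd). Distances are d₁ = 0.0258 m and d₂ = 0.0111 m.
B₁ = 6.60×10⁻⁵ T, B₂ = 2.07×10⁻⁴ T.
Between parallel currents the two contributions point in opposite directions, so they subtract. B = |B₁ − B₂| = |6.60×10⁻⁵ − 2.07×10⁻⁴| = 1.41×10⁻⁴ T.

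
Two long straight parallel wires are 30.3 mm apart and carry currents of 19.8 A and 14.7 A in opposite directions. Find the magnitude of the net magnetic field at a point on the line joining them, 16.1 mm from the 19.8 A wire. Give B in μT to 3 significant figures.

B ≈ 453 μT

Each long wire gives B = μ₀I/(2πd). Distances are d₁ = 0.0161 m and d₂ = 0.0142 m.
B₁ = 2.46×10⁻⁴ T, B₂ = 2.07×10⁻⁴ T.
Between antiparallel currents both contributions point the same way, so they add. B = B₁ + B₂ = 2.46×10⁻⁴ + 2.07×10⁻⁴ = 4.53×10⁻⁴ T.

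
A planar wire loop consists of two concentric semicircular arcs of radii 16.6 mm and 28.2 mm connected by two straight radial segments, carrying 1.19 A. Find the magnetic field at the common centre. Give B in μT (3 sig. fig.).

B ≈ 9.26 μT

The radial connectors point toward the centre, so dl × r̂ = 0 and they contribute nothing.
Each semicircle gives μ₀I/(4R): inner arc 2.25×10⁻⁵ T, outer arc 1.33×10⁻⁵ T.
The two arcs carry current in opposite angular senses, so their fields oppose: B = |2.25×10⁻⁵ − 1.33×10⁻⁵| = 9.26×10⁻⁶ T.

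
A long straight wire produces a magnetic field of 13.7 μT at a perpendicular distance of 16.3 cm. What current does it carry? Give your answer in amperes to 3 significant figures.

I ≈ 11.2 A

For a long straight wire B = μ₀I/(2πd), so I = 2πdB/μ₀.
I = 2π × 0.163 × 1.37×10⁻⁵ / (4π×10⁻⁷) = 11.2 A.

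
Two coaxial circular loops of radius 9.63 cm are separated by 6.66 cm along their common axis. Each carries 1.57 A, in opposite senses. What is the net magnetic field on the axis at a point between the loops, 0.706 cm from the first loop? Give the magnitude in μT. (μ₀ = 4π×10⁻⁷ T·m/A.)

Each loop contributes B = μ₀IR²/[2(R²+z²)^(3/2)] on the axis, with z measured from that loop.
Loop 1 (z = 0.00706 m): B₁ = 1.02×10⁻⁵ T. Loop 2 (z = 0.05954 m): B₂ = 6.30×10⁻⁶ T.
The fields oppose: B = |B₁ − B₂| = 3.86×10⁻⁶ T.

B ≈ 3.86 μT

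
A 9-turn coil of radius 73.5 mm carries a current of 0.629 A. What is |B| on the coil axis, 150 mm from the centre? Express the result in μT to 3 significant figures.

For an N-turn flat coil, B = Nμ₀IR²/[2(R²+z²)^(3/2)] with R = 0.0735 m, z = 0.15 m.
B = 9 × 4.58×10⁻⁷ T = 4.12×10⁻⁶ T.

B ≈ 4.12 μT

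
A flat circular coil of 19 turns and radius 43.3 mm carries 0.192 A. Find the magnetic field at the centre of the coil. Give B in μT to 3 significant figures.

B ≈ 52.9 μT

For an N-turn flat coil, B = Nμ₀I/(2R) with R = 0.0433 m.
B = 19 × 2.79×10⁻⁶ T = 5.29×10⁻⁵ T.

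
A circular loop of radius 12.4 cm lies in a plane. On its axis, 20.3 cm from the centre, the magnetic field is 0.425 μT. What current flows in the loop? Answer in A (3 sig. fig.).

On the axis of a loop, B = μ₀IR²/[2(R²+z²)^(3/2)], so I = 2B(R²+z²)^(3/2)/(μ₀R²).
R² + z² = 0.01538 + 0.04121 = 0.05659 m²; raised to 3/2 gives 1.35×10⁻² m³.
I = 2 × 4.25×10⁻⁷ × 1.35×10⁻² / (1.26×10⁻⁶ × 0.01538) = 0.592 A.

I ≈ 0.592 A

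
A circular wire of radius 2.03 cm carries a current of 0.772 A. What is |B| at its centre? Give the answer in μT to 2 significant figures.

At the centre of a circular loop the Biot–Savart law gives B = μ₀I/(2R).
B = (4π×10⁻⁷ × 0.772) / (2 × 0.0203) = 2.39×10⁻⁵ T.

B ≈ 24 μT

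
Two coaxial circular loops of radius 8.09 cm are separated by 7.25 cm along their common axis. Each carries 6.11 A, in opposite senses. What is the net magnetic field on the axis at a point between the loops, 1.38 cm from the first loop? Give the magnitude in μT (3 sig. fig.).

Each loop contributes B = μ₀IR²/[2(R²+z²)^(3/2)] on the axis, with z measured from that loop.
Loop 1 (z = 0.0138 m): B₁ = 4.55×10⁻⁵ T. Loop 2 (z = 0.0587 m): B₂ = 2.52×10⁻⁵ T.
The fields oppose: B = |B₁ − B₂| = 2.03×10⁻⁵ T.

B ≈ 20.3 μT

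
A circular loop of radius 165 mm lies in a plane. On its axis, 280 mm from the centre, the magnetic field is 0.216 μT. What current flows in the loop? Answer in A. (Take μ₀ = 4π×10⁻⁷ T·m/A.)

On the axis of a loop, B = μ₀IR²/[2(R²+z²)^(3/2)], so I = 2B(R²+z²)^(3/2)/(μ₀R²).
R² + z² = 0.02723 + 0.0784 = 0.1056 m²; raised to 3/2 gives 3.43×10⁻² m³.
I = 2 × 2.16×10⁻⁷ × 3.43×10⁻² / (1.26×10⁻⁶ × 0.02723) = 0.433 A.

I ≈ 0.433 A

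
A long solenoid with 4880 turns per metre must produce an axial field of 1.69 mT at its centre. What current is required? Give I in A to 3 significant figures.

I ≈ 0.276 A

Inside a long solenoid B = μ₀nI with n = 4880 m⁻¹, so I = B/(μ₀n).
I = 1.69×10⁻³ / (4π×10⁻⁷ × 4880) = 0.276 A.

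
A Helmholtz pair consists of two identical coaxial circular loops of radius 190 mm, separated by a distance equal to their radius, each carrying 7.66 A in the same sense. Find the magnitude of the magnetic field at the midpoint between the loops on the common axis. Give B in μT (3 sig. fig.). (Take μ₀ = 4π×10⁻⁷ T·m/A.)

B ≈ 36.3 μT

Each loop contributes B = μ₀IR²/[2(R²+z²)^(3/2)] on the axis, with z measured from that loop.
Loop 1 (z = 0.095 m): B₁ = 1.81×10⁻⁵ T. Loop 2 (z = 0.095 m): B₂ = 1.81×10⁻⁵ T.
The fields add: B = B₁ + B₂ = 3.63×10⁻⁵ T.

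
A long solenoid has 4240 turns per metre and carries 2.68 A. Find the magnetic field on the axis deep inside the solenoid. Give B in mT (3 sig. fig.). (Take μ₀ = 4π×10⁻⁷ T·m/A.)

B ≈ 14.3 mT

Inside a long solenoid, B = μ₀nI with n = 4240 turns/m.
B = 4π×10⁻⁷ × 4240 × 2.68 = 1.43×10⁻² T.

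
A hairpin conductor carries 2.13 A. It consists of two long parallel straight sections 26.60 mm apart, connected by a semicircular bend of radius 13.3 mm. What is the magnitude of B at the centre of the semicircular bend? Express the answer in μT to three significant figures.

The semicircular arc contributes B_arc = μ₀I·π/(4πR) = μ₀I/(4R) = 5.03×10⁻⁵ T.
Each semi-infinite lead is at perpendicular distance R = 0.0133 m from the centre, with the perpendicular foot at its near end, so it contributes μ₀I/(4πR); both point the same way, together 3.20×10⁻⁵ T.
Arc and leads all point the same direction: B = 5.03×10⁻⁵ + 3.20×10⁻⁵ = 8.23×10⁻⁵ T.

B ≈ 82.3 μT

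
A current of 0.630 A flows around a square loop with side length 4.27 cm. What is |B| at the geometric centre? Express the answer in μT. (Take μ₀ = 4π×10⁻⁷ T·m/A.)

B ≈ 16.7 μT

Each side is a finite straight segment at perpendicular distance d = a/(2 tan(π/4)) = 0.02135 m from the centre, with end-angles ±π/4.
One side contributes B₁ = (μ₀I/4πd)·2 sin(π/4) = 4.17×10⁻⁶ T.
All 4 sides add in the same direction: B = 4 × 4.17×10⁻⁶ = 1.67×10⁻⁵ T.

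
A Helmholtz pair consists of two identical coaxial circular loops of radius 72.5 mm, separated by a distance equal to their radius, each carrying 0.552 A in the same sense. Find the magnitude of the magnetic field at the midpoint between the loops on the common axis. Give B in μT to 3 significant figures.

B ≈ 6.85 μT

Each loop contributes B = μ₀IR²/[2(R²+z²)^(3/2)] on the axis, with z measured from that loop.
Loop 1 (z = 0.03625 m): B₁ = 3.42×10⁻⁶ T. Loop 2 (z = 0.03625 m): B₂ = 3.42×10⁻⁶ T.
The fields add: B = B₁ + B₂ = 6.85×10⁻⁶ T.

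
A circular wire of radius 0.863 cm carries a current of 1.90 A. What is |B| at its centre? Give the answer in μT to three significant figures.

B ≈ 138 μT

At the centre of a circular loop the Biot–Savart law gives B = μ₀I/(2R).
B = (4π×10⁻⁷ × 1.90) / (2 × 0.00863) = 1.38×10⁻⁴ T.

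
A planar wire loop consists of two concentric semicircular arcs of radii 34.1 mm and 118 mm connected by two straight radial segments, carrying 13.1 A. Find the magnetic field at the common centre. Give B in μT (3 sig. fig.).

B ≈ 85.8 μT

The radial connectors point toward the centre, so dl × r̂ = 0 and they contribute nothing.
Each semicircle gives μ₀I/(4R): inner arc 1.21×10⁻⁴ T, outer arc 3.49×10⁻⁵ T.
The two arcs carry current in opposite angular senses, so their fields oppose: B = |1.21×10⁻⁴ − 3.49×10⁻⁵| = 8.58×10⁻⁵ T.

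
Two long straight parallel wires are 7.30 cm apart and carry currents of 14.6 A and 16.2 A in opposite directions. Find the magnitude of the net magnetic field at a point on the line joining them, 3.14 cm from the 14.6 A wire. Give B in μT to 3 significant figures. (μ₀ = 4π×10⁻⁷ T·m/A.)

B ≈ 171 μT

Each long wire gives B = μ₀I/(2πd). Distances are d₁ = 0.0314 m and d₂ = 0.0416 m.
B₁ = 9.30×10⁻⁵ T, B₂ = 7.79×10⁻⁵ T.
Between antiparallel currents both contributions point the same way, so they add. B = B₁ + B₂ = 9.30×10⁻⁵ + 7.79×10⁻⁵ = 1.71×10⁻⁴ T.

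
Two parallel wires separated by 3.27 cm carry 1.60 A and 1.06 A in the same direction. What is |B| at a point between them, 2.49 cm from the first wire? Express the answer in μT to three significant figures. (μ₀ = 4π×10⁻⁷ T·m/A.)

Each long wire gives B = μ₀I/(2πd). Distances are d₁ = 0.0249 m and d₂ = 0.0078 m.
B₁ = 1.29×10⁻⁵ T, B₂ = 2.72×10⁻⁵ T.
Between parallel currents the two contributions point in opposite directions, so they subtract. B = |B₁ − B₂| = |1.29×10⁻⁵ − 2.72×10⁻⁵| = 1.43×10⁻⁵ T.

B ≈ 14.3 μT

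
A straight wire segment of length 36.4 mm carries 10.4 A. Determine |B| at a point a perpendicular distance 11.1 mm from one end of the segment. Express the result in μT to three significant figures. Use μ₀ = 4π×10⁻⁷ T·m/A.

For a finite straight segment, B = (μ₀I/4πd)(sinθ₁ + sinθ₂), where θ₁, θ₂ are the angles from the perpendicular to each end.
The perpendicular foot is at one end, so the two end-offsets along the wire are 0 and L = 0.0364 m.
sinθ₁ = 0/√(0²+0.0111²) = 0.0000; sinθ₂ = 0.0364/√(0.0364²+0.0111²) = 0.9565.
B = (4π×10⁻⁷ × 10.4) / (4π × 0.0111) × (0.0000 + 0.9565) = 8.96×10⁻⁵ T.

B ≈ 89.6 μT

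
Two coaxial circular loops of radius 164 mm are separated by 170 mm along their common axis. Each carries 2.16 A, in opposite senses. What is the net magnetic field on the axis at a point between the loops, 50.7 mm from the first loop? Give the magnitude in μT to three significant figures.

Each loop contributes B = μ₀IR²/[2(R²+z²)^(3/2)] on the axis, with z measured from that loop.
Loop 1 (z = 0.0507 m): B₁ = 7.22×10⁻⁶ T. Loop 2 (z = 0.1193 m): B₂ = 4.38×10⁻⁶ T.
The fields oppose: B = |B₁ − B₂| = 2.84×10⁻⁶ T.

B ≈ 2.84 μT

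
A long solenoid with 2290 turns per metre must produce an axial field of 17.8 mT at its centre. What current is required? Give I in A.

I ≈ 6.19 A

Inside a long solenoid B = μ₀nI with n = 2290 m⁻¹, so I = B/(μ₀n).
I = 1.78×10⁻² / (4π×10⁻⁷ × 2290) = 6.19 A.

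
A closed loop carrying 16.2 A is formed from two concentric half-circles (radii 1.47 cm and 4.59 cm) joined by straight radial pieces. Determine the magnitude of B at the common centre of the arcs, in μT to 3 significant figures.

The radial connectors point toward the centre, so dl × r̂ = 0 and they contribute nothing.
Each semicircle gives μ₀I/(4R): inner arc 3.46×10⁻⁴ T, outer arc 1.11×10⁻⁴ T.
The two arcs carry current in opposite angular senses, so their fields oppose: B = |3.46×10⁻⁴ − 1.11×10⁻⁴| = 2.35×10⁻⁴ T.

B ≈ 235 μT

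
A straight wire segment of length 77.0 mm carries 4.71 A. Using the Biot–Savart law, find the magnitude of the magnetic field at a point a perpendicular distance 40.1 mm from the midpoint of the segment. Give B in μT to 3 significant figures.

For a finite straight segment, B = (μ₀I/4πd)(sinθ₁ + sinθ₂), where θ₁, θ₂ are the angles from the perpendicular to each end.
The perpendicular from the point meets the wire at its midpoint, so each end is L/2 = 0.0385 m away along the wire.
sinθ₁ = 0.0385/√(0.0385²+0.0401²) = 0.6926; sinθ₂ = 0.0385/√(0.0385²+0.0401²) = 0.6926.
B = (4π×10⁻⁷ × 4.71) / (4π × 0.0401) × (0.6926 + 0.6926) = 1.63×10⁻⁵ T.

B ≈ 16.3 μT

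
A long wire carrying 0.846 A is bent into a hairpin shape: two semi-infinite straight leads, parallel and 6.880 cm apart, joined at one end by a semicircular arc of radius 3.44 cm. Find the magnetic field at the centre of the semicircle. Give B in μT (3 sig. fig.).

The semicircular arc contributes B_arc = μ₀I·π/(4πR) = μ₀I/(4R) = 7.73×10⁻⁶ T.
Each semi-infinite lead is at perpendicular distance R = 0.0344 m from the centre, with the perpendicular foot at its near end, so it contributes μ₀I/(4πR); both point the same way, together 4.92×10⁻⁶ T.
Arc and leads all point the same direction: B = 7.73×10⁻⁶ + 4.92×10⁻⁶ = 1.26×10⁻⁵ T.

B ≈ 12.6 μT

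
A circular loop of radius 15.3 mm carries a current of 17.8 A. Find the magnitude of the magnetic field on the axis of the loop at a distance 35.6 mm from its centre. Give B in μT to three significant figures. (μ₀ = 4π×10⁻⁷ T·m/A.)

On the axis of a circular loop, B = μ₀IR² / [2(R²+z²)^(3/2)].
R² + z² = (0.0153)² + (0.0356)² = 0.001501 m², and (R²+z²)^(3/2) = 5.82×10⁻⁵ m³.
B = (4π×10⁻⁷ × 17.8 × 0.0002341) / (2 × 5.82×10⁻⁵) = 4.50×10⁻⁵ T.

B ≈ 45.0 μT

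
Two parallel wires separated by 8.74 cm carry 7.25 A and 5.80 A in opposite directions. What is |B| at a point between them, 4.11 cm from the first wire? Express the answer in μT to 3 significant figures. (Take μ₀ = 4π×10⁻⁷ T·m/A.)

Each long wire gives B = μ₀I/(2πd). Distances are d₁ = 0.0411 m and d₂ = 0.0463 m.
B₁ = 3.53×10⁻⁵ T, B₂ = 2.51×10⁻⁵ T.
Between antiparallel currents both contributions point the same way, so they add. B = B₁ + B₂ = 3.53×10⁻⁵ + 2.51×10⁻⁵ = 6.03×10⁻⁵ T.

B ≈ 60.3 μT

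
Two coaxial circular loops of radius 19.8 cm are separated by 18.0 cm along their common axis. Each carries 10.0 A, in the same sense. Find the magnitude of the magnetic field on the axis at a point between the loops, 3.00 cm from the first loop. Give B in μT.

Each loop contributes B = μ₀IR²/[2(R²+z²)^(3/2)] on the axis, with z measured from that loop.
Loop 1 (z = 0.03 m): B₁ = 3.07×10⁻⁵ T. Loop 2 (z = 0.15 m): B₂ = 1.61×10⁻⁵ T.
The fields add: B = B₁ + B₂ = 4.67×10⁻⁵ T.

B ≈ 46.7 μT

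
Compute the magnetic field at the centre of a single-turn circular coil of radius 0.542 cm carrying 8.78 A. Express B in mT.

At the centre of a circular loop the Biot–Savart law gives B = μ₀I/(2R).
B = (4π×10⁻⁷ × 8.78) / (2 × 0.00542) = 1.02×10⁻³ T.

B ≈ 1.02 mT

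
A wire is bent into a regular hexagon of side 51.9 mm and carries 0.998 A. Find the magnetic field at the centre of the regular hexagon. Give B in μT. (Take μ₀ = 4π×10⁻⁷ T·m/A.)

B ≈ 13.3 μT

Each side is a finite straight segment at perpendicular distance d = a/(2 tan(π/6)) = 0.04495 m from the centre, with end-angles ±π/6.
One side contributes B₁ = (μ₀I/4πd)·2 sin(π/6) = 2.22×10⁻⁶ T.
All 6 sides add in the same direction: B = 6 × 2.22×10⁻⁶ = 1.33×10⁻⁵ T.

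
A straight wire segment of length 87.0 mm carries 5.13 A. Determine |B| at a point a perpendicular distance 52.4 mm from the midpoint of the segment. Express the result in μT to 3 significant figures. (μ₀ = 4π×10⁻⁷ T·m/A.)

B ≈ 12.5 μT

For a finite straight segment, B = (μ₀I/4πd)(sinθ₁ + sinθ₂), where θ₁, θ₂ are the angles from the perpendicular to each end.
The perpendicular from the point meets the wire at its midpoint, so each end is L/2 = 0.0435 m away along the wire.
sinθ₁ = 0.0435/√(0.0435²+0.0524²) = 0.6387; sinθ₂ = 0.0435/√(0.0435²+0.0524²) = 0.6387.
B = (4π×10⁻⁷ × 5.13) / (4π × 0.0524) × (0.6387 + 0.6387) = 1.25×10⁻⁵ T.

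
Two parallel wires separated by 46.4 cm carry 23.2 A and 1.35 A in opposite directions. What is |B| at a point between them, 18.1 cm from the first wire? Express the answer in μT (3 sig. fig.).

B ≈ 26.6 μT

Each long wire gives B = μ₀I/(2πd). Distances are d₁ = 0.181 m and d₂ = 0.283 m.
B₁ = 2.56×10⁻⁵ T, B₂ = 9.54×10⁻⁷ T.
Between antiparallel currents both contributions point the same way, so they add. B = B₁ + B₂ = 2.56×10⁻⁵ + 9.54×10⁻⁷ = 2.66×10⁻⁵ T.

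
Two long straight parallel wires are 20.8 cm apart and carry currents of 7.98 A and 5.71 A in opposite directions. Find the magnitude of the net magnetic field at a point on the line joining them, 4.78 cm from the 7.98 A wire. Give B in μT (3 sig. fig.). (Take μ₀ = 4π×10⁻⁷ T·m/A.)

Each long wire gives B = μ₀I/(2πd). Distances are d₁ = 0.0478 m and d₂ = 0.1602 m.
B₁ = 3.34×10⁻⁵ T, B₂ = 7.13×10⁻⁶ T.
Between antiparallel currents both contributions point the same way, so they add. B = B₁ + B₂ = 3.34×10⁻⁵ + 7.13×10⁻⁶ = 4.05×10⁻⁵ T.

B ≈ 40.5 μT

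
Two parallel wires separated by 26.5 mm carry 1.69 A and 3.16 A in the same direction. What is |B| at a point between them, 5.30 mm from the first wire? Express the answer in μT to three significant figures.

Each long wire gives B = μ₀I/(2πd). Distances are d₁ = 0.0053 m and d₂ = 0.0212 m.
B₁ = 6.38×10⁻⁵ T, B₂ = 2.98×10⁻⁵ T.
Between parallel currents the two contributions point in opposite directions, so they subtract. B = |B₁ − B₂| = |6.38×10⁻⁵ − 2.98×10⁻⁵| = 3.40×10⁻⁵ T.

B ≈ 34.0 μT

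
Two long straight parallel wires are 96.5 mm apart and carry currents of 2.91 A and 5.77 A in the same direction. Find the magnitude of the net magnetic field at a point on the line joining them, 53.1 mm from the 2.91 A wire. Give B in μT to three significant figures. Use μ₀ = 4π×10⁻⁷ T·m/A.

B ≈ 15.6 μT

Each long wire gives B = μ₀I/(2πd). Distances are d₁ = 0.0531 m and d₂ = 0.0434 m.
B₁ = 1.10×10⁻⁵ T, B₂ = 2.66×10⁻⁵ T.
Between parallel currents the two contributions point in opposite directions, so they subtract. B = |B₁ − B₂| = |1.10×10⁻⁵ − 2.66×10⁻⁵| = 1.56×10⁻⁵ T.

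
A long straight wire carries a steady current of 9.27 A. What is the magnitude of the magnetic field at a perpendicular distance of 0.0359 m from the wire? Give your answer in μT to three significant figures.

For an infinitely long straight wire, B = μ₀I/(2πd).
B = (4π×10⁻⁷ × 9.27) / (2π × 0.0359) = 5.16×10⁻⁵ T.

B ≈ 51.6 μT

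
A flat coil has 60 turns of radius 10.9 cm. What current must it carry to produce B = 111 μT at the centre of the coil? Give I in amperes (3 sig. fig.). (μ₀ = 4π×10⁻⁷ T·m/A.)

For an N-turn coil, B = Nμ₀I/(2R) with R = 0.109 m, so I = 2RB/(Nμ₀) = 2 × 0.109 × 1.11×10⁻⁴ / (60 × 4π×10⁻⁷) = 0.321 A.

I ≈ 0.321 A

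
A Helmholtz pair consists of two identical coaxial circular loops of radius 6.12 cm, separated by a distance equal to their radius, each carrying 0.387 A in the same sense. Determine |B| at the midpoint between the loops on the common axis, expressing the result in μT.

B ≈ 5.69 μT

Each loop contributes B = μ₀IR²/[2(R²+z²)^(3/2)] on the axis, with z measured from that loop.
Loop 1 (z = 0.0306 m): B₁ = 2.84×10⁻⁶ T. Loop 2 (z = 0.0306 m): B₂ = 2.84×10⁻⁶ T.
The fields add: B = B₁ + B₂ = 5.69×10⁻⁶ T.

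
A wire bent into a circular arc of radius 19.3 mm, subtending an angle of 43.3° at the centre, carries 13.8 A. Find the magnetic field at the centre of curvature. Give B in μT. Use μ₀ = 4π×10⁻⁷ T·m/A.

The Biot–Savart field of a circular arc at its centre is B = μ₀Iφ/(4πR), with φ = 0.7557 rad.
B = (4π×10⁻⁷ × 13.8 × 0.7557) / (4π × 0.0193) = 5.40×10⁻⁵ T.

B ≈ 54.0 μT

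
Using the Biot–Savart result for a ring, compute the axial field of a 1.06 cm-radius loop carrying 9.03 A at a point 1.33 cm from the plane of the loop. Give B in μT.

B ≈ 130 μT

On the axis of a circular loop, B = μ₀IR² / [2(R²+z²)^(3/2)].
R² + z² = (0.0106)² + (0.0133)² = 0.0002893 m², and (R²+z²)^(3/2) = 4.92×10⁻⁶ m³.
B = (4π×10⁻⁷ × 9.03 × 0.0001124) / (2 × 4.92×10⁻⁶) = 1.30×10⁻⁴ T.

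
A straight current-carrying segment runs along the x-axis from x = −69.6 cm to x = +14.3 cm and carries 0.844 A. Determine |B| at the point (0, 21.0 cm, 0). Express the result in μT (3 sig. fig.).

B ≈ 0.611 μT

For a finite straight segment, B = (μ₀I/4πd)(sinθ₁ + sinθ₂), where θ₁, θ₂ are the angles from the perpendicular to each end.
The perpendicular distance is d = 0.21 m; the end-offsets along the wire are a = 0.696 m and b = 0.143 m.
sinθ₁ = 0.696/√(0.696²+0.21²) = 0.9574; sinθ₂ = 0.143/√(0.143²+0.21²) = 0.5628.
B = (4π×10⁻⁷ × 0.844) / (4π × 0.21) × (0.9574 + 0.5628) = 6.11×10⁻⁷ T.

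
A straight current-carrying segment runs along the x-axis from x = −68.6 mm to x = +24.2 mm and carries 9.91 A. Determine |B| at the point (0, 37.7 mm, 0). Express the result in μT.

For a finite straight segment, B = (μ₀I/4πd)(sinθ₁ + sinθ₂), where θ₁, θ₂ are the angles from the perpendicular to each end.
The perpendicular distance is d = 0.0377 m; the end-offsets along the wire are a = 0.0686 m and b = 0.0242 m.
sinθ₁ = 0.0686/√(0.0686²+0.0377²) = 0.8764; sinθ₂ = 0.0242/√(0.0242²+0.0377²) = 0.5402.
B = (4π×10⁻⁷ × 9.91) / (4π × 0.0377) × (0.8764 + 0.5402) = 3.72×10⁻⁵ T.

B ≈ 37.2 μT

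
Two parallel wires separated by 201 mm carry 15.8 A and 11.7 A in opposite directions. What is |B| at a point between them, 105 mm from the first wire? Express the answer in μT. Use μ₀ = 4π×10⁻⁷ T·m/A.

Each long wire gives B = μ₀I/(2πd). Distances are d₁ = 0.105 m and d₂ = 0.096 m.
B₁ = 3.01×10⁻⁵ T, B₂ = 2.44×10⁻⁵ T.
Between antiparallel currents both contributions point the same way, so they add. B = B₁ + B₂ = 3.01×10⁻⁵ + 2.44×10⁻⁵ = 5.45×10⁻⁵ T.

B ≈ 54.5 μT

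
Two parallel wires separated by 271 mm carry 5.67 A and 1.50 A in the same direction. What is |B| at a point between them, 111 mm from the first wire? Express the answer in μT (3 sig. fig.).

Each long wire gives B = μ₀I/(2πd). Distances are d₁ = 0.111 m and d₂ = 0.16 m.
B₁ = 1.02×10⁻⁵ T, B₂ = 1.87×10⁻⁶ T.
Between parallel currents the two contributions point in opposite directions, so they subtract. B = |B₁ − B₂| = |1.02×10⁻⁵ − 1.87×10⁻⁶| = 8.34×10⁻⁶ T.

B ≈ 8.34 μT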